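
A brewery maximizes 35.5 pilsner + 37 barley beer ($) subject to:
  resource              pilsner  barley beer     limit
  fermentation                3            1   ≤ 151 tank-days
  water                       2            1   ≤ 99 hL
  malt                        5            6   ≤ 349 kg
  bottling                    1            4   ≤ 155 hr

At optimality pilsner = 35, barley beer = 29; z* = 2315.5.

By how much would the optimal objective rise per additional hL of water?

4

Binding: water and malt. Non-binding: fermentation (17 unused), bottling (4 unused).
Since fermentation, bottling are not tight, their duals are 0.
Dual feasibility on the basic columns requires 2·y_water + 5·y_malt = 35.5, 1·y_water + 6·y_malt = 37.
This yields shadow prices y_water = 4, y_malt = 5.5.
Shadow price of water = 4.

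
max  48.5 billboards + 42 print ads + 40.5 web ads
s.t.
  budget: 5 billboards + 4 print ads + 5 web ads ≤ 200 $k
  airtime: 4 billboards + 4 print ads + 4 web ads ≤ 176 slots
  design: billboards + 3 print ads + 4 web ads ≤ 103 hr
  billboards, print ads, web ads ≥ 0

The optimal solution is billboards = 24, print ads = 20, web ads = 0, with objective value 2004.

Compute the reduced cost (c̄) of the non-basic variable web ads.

Binding: budget and airtime. Non-binding: design (19 unused).
Slack constraints have shadow price 0 (complementary slackness).
Dual feasibility on the basic columns requires 5·y_budget + 4·y_airtime = 48.5, 4·y_budget + 4·y_airtime = 42.
This yields shadow prices y_budget = 6.5, y_airtime = 4.
Reduced cost of web ads: c₃ − yᵀa₃ = 40.5 − (6.5·5 + 4·4) = 40.5 − 48.5 = -8.

-8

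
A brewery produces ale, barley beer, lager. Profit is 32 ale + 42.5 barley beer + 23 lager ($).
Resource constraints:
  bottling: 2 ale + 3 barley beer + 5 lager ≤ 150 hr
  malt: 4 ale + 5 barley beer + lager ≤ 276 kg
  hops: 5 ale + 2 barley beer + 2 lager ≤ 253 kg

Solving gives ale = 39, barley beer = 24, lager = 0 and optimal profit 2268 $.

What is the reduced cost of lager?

At the optimum: bottling uses 150 of 150 (binding); malt uses 276 of 276 (binding); hops uses 243 of 253 (slack = 10).
Slack constraints have shadow price 0 (complementary slackness).
From A_Bᵀ y = c: 2·y_bottling + 4·y_malt = 32; 3·y_bottling + 5·y_malt = 42.5.
This yields shadow prices y_bottling = 5, y_malt = 5.5.
Reduced cost of lager: c₃ − yᵀa₃ = 23 − (5·5 + 5.5·1) = 23 − 30.5 = -7.5.

-7.5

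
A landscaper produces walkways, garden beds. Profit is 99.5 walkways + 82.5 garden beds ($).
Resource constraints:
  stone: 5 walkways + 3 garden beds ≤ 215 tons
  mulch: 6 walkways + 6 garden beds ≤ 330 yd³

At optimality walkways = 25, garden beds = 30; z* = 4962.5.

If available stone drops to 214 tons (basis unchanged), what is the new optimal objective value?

4954

Check each constraint at x*: stone 215/215 (tight); mulch 330/330 (tight).
Dual feasibility on the basic columns requires 5·y_stone + 6·y_mulch = 99.5, 3·y_stone + 6·y_mulch = 82.5.
This yields shadow prices y_stone = 8.5, y_mulch = 9.5.
Δz = y_stone·Δb = 8.5 × (-1) = -8.5, so new z* = 4962.5 − 8.5 = 4954.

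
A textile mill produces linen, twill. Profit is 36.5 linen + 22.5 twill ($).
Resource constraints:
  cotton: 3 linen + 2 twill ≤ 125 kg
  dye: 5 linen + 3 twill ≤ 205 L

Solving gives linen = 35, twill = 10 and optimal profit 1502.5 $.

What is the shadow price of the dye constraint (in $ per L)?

Both cotton and dye are binding at x*.
Dual feasibility on the basic columns requires 3·y_cotton + 5·y_dye = 36.5, 2·y_cotton + 3·y_dye = 22.5.
This yields shadow prices y_cotton = 3, y_dye = 5.5.
Shadow price of dye = 5.5.

5.5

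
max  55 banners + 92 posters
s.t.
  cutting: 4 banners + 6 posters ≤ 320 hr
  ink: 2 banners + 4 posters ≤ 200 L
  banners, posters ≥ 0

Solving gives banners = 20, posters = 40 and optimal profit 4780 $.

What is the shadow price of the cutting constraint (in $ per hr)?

9

Check each constraint at x*: cutting 320/320 (tight); ink 200/200 (tight).
Dual feasibility on the basic columns requires 4·y_cutting + 2·y_ink = 55, 6·y_cutting + 4·y_ink = 92.
Solving: y_cutting = 9, y_ink = 9.5.
Shadow price of cutting = 9.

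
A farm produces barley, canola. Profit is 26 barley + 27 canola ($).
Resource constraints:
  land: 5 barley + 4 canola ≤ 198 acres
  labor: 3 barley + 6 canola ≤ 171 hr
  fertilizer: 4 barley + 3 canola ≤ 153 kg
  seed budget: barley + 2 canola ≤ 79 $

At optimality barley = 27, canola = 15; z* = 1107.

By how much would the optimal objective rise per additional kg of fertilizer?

5

Check each constraint at x*: land 195/198 (slack 3); labor 171/171 (tight); fertilizer 153/153 (tight); seed budget 57/79 (slack 22).
By complementary slackness, y = 0 for the non-binding constraints.
Dual feasibility on the basic columns requires 3·y_labor + 4·y_fertilizer = 26, 6·y_labor + 3·y_fertilizer = 27.
Solving: y_labor = 2, y_fertilizer = 5.
Shadow price of fertilizer = 5.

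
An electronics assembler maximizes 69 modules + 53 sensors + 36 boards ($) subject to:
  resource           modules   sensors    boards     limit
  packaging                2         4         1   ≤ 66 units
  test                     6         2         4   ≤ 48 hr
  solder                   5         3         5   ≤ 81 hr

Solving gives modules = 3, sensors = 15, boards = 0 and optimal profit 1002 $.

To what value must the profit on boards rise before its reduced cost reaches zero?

Binding: packaging and test. Non-binding: solder (21 unused).
Since solder is not tight, its dual is 0.
From A_Bᵀ y = c: 2·y_packaging + 6·y_test = 69; 4·y_packaging + 2·y_test = 53.
Solving: y_packaging = 9, y_test = 8.5.
boards enters the basis when its profit ≥ yᵀa₃ = 9·1 + 8.5·4 = 43.

43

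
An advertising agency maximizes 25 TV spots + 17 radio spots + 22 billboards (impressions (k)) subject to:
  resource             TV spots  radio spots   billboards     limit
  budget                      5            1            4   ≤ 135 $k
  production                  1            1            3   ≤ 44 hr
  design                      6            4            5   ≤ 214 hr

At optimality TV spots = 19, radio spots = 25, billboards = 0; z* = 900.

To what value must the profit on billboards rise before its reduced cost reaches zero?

At the optimum: budget uses 120 of 135 (slack = 15); production uses 44 of 44 (binding); design uses 214 of 214 (binding).
Slack constraints have shadow price 0 (complementary slackness).
Dual feasibility on the basic columns requires 1·y_production + 6·y_design = 25, 1·y_production + 4·y_design = 17.
Solving: y_production = 1, y_design = 4.
billboards enters the basis when its profit ≥ yᵀa₃ = 1·3 + 4·5 = 23.

23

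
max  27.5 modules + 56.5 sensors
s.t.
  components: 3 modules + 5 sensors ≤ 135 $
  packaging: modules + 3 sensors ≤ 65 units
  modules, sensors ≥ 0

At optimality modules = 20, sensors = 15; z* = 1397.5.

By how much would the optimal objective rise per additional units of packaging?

8

Both components and packaging are binding at x*.
Dual feasibility on the basic columns requires 3·y_components + 1·y_packaging = 27.5, 5·y_components + 3·y_packaging = 56.5.
This yields shadow prices y_components = 6.5, y_packaging = 8.
Shadow price of packaging = 8.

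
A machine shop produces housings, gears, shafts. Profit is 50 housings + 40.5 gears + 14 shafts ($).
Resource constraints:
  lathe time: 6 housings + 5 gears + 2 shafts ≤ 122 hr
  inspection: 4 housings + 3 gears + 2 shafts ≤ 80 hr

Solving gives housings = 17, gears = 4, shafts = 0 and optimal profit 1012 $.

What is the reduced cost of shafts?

-5

At the optimum: lathe time uses 122 of 122 (binding); inspection uses 80 of 80 (binding).
Dual feasibility on the basic columns requires 6·y_lathe time + 4·y_inspection = 50, 5·y_lathe time + 3·y_inspection = 40.5.
→ y_lathe time = 6 and y_inspection = 3.5.
Reduced cost of shafts: c₃ − yᵀa₃ = 14 − (6·2 + 3.5·2) = 14 − 19 = -5.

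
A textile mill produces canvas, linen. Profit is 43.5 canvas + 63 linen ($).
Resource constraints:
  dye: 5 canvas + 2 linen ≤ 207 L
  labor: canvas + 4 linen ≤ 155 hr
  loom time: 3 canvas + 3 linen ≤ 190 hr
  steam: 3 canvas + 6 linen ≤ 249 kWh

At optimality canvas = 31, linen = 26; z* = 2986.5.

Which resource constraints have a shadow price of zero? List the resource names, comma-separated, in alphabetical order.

dye: 207/207 (binding)
labor: 135/155 (slack 20)
loom time: 171/190 (slack 19)
steam: 249/249 (binding)
By complementary slackness, a constraint with positive slack has shadow price 0 → labor, loom time.

labor, loom time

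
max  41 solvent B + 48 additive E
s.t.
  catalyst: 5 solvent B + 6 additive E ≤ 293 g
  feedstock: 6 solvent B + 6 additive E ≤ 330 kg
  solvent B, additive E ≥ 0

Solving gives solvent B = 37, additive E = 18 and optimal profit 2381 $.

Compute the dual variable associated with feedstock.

1

At the optimum: catalyst uses 293 of 293 (binding); feedstock uses 330 of 330 (binding).
From A_Bᵀ y = c: 5·y_catalyst + 6·y_feedstock = 41; 6·y_catalyst + 6·y_feedstock = 48.
→ y_catalyst = 7 and y_feedstock = 1.
Shadow price of feedstock = 1.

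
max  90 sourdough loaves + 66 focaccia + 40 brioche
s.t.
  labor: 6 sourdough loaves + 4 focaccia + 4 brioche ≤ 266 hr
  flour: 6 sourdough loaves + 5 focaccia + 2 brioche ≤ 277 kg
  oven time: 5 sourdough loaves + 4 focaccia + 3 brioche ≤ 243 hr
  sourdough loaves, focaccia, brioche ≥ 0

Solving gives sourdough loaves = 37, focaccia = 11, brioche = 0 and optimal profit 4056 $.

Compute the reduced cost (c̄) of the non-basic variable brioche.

-8

Binding: labor and flour. Non-binding: oven time (14 unused).
By complementary slackness, y = 0 for the non-binding constraint.
The binding rows give the dual system: 6·y_labor + 6·y_flour = 90 and 4·y_labor + 5·y_flour = 66.
→ y_labor = 9 and y_flour = 6.
Reduced cost of brioche: c₃ − yᵀa₃ = 40 − (9·4 + 6·2) = 40 − 48 = -8.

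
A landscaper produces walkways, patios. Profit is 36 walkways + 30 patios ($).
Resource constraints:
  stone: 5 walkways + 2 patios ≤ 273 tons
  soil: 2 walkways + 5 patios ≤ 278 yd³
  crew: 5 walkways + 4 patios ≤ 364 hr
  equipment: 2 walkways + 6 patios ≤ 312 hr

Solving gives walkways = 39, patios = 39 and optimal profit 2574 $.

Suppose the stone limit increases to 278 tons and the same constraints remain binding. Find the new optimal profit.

2604

Binding: stone and equipment. Non-binding: soil (5 unused), crew (13 unused).
Since soil, crew are not tight, their duals are 0.
Dual feasibility on the basic columns requires 5·y_stone + 2·y_equipment = 36, 2·y_stone + 6·y_equipment = 30.
Solving: y_stone = 6, y_equipment = 3.
Δz = y_stone·Δb = 6 × (5) = 30, so new z* = 2574 + 30 = 2604.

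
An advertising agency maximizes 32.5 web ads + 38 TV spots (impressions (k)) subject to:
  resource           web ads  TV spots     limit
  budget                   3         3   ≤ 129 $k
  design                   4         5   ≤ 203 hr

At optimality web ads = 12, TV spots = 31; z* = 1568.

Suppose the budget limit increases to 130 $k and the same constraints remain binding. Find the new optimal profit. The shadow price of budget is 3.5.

1571.5

Δb = 1, so new z* = 1568 + (3.5)·(1) = 1568 + 3.5 = 1571.5.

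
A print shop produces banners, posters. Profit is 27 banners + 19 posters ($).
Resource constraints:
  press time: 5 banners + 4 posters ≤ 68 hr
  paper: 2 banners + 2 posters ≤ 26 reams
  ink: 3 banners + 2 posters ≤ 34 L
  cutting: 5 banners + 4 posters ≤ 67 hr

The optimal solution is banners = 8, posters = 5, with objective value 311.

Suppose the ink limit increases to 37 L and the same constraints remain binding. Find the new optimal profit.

335

Check each constraint at x*: press time 60/68 (slack 8); paper 26/26 (tight); ink 34/34 (tight); cutting 60/67 (slack 7).
Slack constraints have shadow price 0 (complementary slackness).
From A_Bᵀ y = c: 2·y_paper + 3·y_ink = 27; 2·y_paper + 2·y_ink = 19.
This yields shadow prices y_paper = 1.5, y_ink = 8.
Δz = y_ink·Δb = 8 × (3) = 24, so new z* = 311 + 24 = 335.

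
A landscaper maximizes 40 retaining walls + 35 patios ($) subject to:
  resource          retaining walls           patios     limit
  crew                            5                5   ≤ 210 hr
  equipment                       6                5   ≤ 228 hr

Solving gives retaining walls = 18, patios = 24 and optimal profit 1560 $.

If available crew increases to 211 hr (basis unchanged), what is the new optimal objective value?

At the optimum: crew uses 210 of 210 (binding); equipment uses 228 of 228 (binding).
Dual feasibility on the basic columns requires 5·y_crew + 6·y_equipment = 40, 5·y_crew + 5·y_equipment = 35.
→ y_crew = 2 and y_equipment = 5.
Δz = y_crew·Δb = 2 × (1) = 2, so new z* = 1560 + 2 = 1562.

1562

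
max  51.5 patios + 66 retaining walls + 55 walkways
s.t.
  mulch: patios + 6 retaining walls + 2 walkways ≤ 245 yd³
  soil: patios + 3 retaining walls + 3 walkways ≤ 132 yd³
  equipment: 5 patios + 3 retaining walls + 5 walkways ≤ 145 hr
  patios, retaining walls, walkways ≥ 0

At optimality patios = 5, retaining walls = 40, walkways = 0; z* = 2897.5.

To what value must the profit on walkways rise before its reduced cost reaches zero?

Binding: mulch and equipment. Non-binding: soil (7 unused).
Since soil is not tight, its dual is 0.
From A_Bᵀ y = c: 1·y_mulch + 5·y_equipment = 51.5; 6·y_mulch + 3·y_equipment = 66.
This yields shadow prices y_mulch = 6.5, y_equipment = 9.
walkways enters the basis when its profit ≥ yᵀa₃ = 6.5·2 + 9·5 = 58.

58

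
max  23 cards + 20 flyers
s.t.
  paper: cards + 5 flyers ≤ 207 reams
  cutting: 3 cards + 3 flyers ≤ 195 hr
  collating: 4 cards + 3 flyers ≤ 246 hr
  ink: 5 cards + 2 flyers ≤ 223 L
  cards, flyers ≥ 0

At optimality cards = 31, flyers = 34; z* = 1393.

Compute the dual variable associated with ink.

Check each constraint at x*: paper 201/207 (slack 6); cutting 195/195 (tight); collating 226/246 (slack 20); ink 223/223 (tight).
Slack constraints have shadow price 0 (complementary slackness).
From A_Bᵀ y = c: 3·y_cutting + 5·y_ink = 23; 3·y_cutting + 2·y_ink = 20.
This yields shadow prices y_cutting = 6, y_ink = 1.
Shadow price of ink = 1.

1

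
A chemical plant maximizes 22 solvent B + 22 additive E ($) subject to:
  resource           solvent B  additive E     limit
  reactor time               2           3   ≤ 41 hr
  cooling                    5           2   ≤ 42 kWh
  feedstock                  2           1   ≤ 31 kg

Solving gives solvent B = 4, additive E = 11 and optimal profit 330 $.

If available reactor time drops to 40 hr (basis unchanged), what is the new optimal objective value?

324

At the optimum: reactor time uses 41 of 41 (binding); cooling uses 42 of 42 (binding); feedstock uses 19 of 31 (slack = 12).
Slack constraints have shadow price 0 (complementary slackness).
From A_Bᵀ y = c: 2·y_reactor time + 5·y_cooling = 22; 3·y_reactor time + 2·y_cooling = 22.
Solving: y_reactor time = 6, y_cooling = 2.
Δz = y_reactor time·Δb = 6 × (-1) = -6, so new z* = 330 − 6 = 324.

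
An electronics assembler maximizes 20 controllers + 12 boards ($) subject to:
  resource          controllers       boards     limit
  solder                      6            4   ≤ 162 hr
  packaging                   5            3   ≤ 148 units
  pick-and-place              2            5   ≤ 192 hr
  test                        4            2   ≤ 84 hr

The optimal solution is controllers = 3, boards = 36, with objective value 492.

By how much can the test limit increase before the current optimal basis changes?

Binding constraints: solder, test. The basis is B = [[6,4],[4,2]] with det -4.
Per unit increase in test, x* moves by d = (1, -1.5).
The basis stays optimal until boards reaches 0; allowable increase = 24 hr.

24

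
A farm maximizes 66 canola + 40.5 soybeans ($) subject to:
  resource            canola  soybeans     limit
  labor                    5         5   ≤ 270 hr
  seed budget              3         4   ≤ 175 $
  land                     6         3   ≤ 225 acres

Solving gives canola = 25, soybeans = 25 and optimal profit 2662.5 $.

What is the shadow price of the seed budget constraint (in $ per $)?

3

Check each constraint at x*: labor 250/270 (slack 20); seed budget 175/175 (tight); land 225/225 (tight).
Slack constraints have shadow price 0 (complementary slackness).
From A_Bᵀ y = c: 3·y_seed budget + 6·y_land = 66; 4·y_seed budget + 3·y_land = 40.5.
→ y_seed budget = 3 and y_land = 9.5.
Shadow price of seed budget = 3.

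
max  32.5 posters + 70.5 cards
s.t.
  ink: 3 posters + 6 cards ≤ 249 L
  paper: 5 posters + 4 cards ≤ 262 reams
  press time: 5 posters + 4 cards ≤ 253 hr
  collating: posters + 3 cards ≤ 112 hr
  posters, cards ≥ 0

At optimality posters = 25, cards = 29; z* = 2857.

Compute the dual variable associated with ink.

At the optimum: ink uses 249 of 249 (binding); paper uses 241 of 262 (slack = 21); press time uses 241 of 253 (slack = 12); collating uses 112 of 112 (binding).
By complementary slackness, y = 0 for the non-binding constraints.
From A_Bᵀ y = c: 3·y_ink + 1·y_collating = 32.5; 6·y_ink + 3·y_collating = 70.5.
Solving: y_ink = 9, y_collating = 5.5.
Shadow price of ink = 9.

9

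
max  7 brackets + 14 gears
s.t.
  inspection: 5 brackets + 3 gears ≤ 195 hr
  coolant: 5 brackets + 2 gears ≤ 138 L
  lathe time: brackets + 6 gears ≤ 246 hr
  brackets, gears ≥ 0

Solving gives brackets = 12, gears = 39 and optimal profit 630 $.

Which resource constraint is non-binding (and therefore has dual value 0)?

inspection: 177/195 (slack 18)
coolant: 138/138 (binding)
lathe time: 246/246 (binding)
By complementary slackness, a constraint with positive slack has shadow price 0 → inspection.

inspection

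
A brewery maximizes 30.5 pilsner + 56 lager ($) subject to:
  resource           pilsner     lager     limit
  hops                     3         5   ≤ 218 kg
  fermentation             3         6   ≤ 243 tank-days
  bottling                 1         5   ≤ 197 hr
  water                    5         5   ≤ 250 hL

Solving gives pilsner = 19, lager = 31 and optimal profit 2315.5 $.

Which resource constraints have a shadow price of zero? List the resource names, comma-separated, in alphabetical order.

hops: 212/218 (slack 6)
fermentation: 243/243 (binding)
bottling: 174/197 (slack 23)
water: 250/250 (binding)
By complementary slackness, a constraint with positive slack has shadow price 0 → bottling, hops.

bottling, hops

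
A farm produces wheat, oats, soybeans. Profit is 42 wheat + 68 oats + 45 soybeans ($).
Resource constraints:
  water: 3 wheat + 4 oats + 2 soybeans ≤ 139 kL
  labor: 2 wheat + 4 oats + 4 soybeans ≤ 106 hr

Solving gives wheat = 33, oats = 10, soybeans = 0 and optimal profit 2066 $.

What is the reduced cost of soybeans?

-7

Both water and labor are binding at x*.
From A_Bᵀ y = c: 3·y_water + 2·y_labor = 42; 4·y_water + 4·y_labor = 68.
→ y_water = 8 and y_labor = 9.
Reduced cost of soybeans: c₃ − yᵀa₃ = 45 − (8·2 + 9·4) = 45 − 52 = -7.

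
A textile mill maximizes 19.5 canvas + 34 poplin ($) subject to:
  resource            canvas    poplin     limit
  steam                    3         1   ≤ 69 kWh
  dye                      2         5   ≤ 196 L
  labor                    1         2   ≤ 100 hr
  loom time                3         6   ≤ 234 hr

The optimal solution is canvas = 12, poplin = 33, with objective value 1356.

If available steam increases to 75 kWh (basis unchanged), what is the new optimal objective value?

Check each constraint at x*: steam 69/69 (tight); dye 189/196 (slack 7); labor 78/100 (slack 22); loom time 234/234 (tight).
Slack constraints have shadow price 0 (complementary slackness).
From A_Bᵀ y = c: 3·y_steam + 3·y_loom time = 19.5; 1·y_steam + 6·y_loom time = 34.
This yields shadow prices y_steam = 1, y_loom time = 5.5.
Δz = y_steam·Δb = 1 × (6) = 6, so new z* = 1356 + 6 = 1362.

1362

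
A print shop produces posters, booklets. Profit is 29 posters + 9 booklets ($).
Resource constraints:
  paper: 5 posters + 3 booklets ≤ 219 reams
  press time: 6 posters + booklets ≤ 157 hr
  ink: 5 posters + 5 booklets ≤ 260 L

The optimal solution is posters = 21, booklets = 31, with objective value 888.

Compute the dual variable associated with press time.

4

Check each constraint at x*: paper 198/219 (slack 21); press time 157/157 (tight); ink 260/260 (tight).
Since paper is not tight, its dual is 0.
From A_Bᵀ y = c: 6·y_press time + 5·y_ink = 29; 1·y_press time + 5·y_ink = 9.
This yields shadow prices y_press time = 4, y_ink = 1.
Shadow price of press time = 4.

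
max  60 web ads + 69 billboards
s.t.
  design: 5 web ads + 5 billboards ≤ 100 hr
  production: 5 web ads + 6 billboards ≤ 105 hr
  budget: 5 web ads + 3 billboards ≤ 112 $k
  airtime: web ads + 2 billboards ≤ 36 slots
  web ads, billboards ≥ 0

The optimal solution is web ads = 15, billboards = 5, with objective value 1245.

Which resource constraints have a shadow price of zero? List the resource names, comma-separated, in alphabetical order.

airtime, budget

design: 100/100 (binding)
production: 105/105 (binding)
budget: 90/112 (slack 22)
airtime: 25/36 (slack 11)
By complementary slackness, a constraint with positive slack has shadow price 0 → airtime, budget.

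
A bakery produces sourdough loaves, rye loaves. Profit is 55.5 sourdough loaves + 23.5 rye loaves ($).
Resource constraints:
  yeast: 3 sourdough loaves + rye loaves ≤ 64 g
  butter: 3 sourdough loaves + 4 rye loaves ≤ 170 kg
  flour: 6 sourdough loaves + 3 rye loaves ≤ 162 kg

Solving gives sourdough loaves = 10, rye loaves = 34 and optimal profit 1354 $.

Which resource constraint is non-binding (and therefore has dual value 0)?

butter

yeast: 64/64 (binding)
butter: 166/170 (slack 4)
flour: 162/162 (binding)
By complementary slackness, a constraint with positive slack has shadow price 0 → butter.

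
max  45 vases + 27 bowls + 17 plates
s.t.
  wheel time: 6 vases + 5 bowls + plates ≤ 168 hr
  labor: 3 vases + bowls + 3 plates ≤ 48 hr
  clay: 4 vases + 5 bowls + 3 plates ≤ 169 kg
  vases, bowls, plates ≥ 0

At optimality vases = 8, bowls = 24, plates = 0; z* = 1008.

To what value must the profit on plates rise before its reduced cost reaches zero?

At the optimum: wheel time uses 168 of 168 (binding); labor uses 48 of 48 (binding); clay uses 152 of 169 (slack = 17).
Since clay is not tight, its dual is 0.
Dual feasibility on the basic columns requires 6·y_wheel time + 3·y_labor = 45, 5·y_wheel time + 1·y_labor = 27.
Solving: y_wheel time = 4, y_labor = 7.
plates enters the basis when its profit ≥ yᵀa₃ = 4·1 + 7·3 = 25.

25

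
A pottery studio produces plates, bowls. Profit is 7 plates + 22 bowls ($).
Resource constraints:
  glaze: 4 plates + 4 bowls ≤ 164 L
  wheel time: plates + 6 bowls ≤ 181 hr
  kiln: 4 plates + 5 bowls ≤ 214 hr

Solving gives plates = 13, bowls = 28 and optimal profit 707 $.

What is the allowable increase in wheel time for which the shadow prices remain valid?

Binding constraints: glaze, wheel time. The basis is B = [[4,4],[1,6]] with det 20.
Per unit increase in wheel time, x* moves by d = (-0.2, 0.2).
The basis stays optimal until plates reaches 0; allowable increase = 65 hr.

65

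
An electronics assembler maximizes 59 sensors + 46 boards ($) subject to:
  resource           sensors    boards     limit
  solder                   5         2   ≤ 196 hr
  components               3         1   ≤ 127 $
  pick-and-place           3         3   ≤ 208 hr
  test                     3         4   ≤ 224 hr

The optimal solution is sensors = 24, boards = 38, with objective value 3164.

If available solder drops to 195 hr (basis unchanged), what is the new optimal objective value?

3157

At the optimum: solder uses 196 of 196 (binding); components uses 110 of 127 (slack = 17); pick-and-place uses 186 of 208 (slack = 22); test uses 224 of 224 (binding).
Slack constraints have shadow price 0 (complementary slackness).
From A_Bᵀ y = c: 5·y_solder + 3·y_test = 59; 2·y_solder + 4·y_test = 46.
→ y_solder = 7 and y_test = 8.
Δz = y_solder·Δb = 7 × (-1) = -7, so new z* = 3164 − 7 = 3157.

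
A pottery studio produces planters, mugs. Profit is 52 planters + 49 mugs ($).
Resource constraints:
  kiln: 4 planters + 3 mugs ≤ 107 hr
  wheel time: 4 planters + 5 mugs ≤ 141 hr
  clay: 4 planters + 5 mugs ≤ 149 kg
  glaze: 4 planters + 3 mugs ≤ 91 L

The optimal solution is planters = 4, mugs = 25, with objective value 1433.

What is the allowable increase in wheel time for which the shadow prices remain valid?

8

Binding constraints: wheel time, glaze. The basis is B = [[4,5],[4,3]] with det -8.
Per unit increase in wheel time, x* moves by d = (-0.375, 0.5).
The basis stays optimal until clay becomes binding; allowable increase = 8 hr.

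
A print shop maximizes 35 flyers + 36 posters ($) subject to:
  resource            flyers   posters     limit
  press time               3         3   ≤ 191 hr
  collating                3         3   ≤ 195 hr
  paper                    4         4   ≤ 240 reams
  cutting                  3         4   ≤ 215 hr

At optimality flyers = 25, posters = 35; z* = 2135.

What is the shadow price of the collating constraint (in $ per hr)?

0

Check each constraint at x*: press time 180/191 (slack 11); collating 180/195 (slack 15); paper 240/240 (tight); cutting 215/215 (tight).
Slack constraints have shadow price 0 (complementary slackness).
The binding rows give the dual system: 4·y_paper + 3·y_cutting = 35 and 4·y_paper + 4·y_cutting = 36.
→ y_paper = 8 and y_cutting = 1.
Shadow price of collating = 0.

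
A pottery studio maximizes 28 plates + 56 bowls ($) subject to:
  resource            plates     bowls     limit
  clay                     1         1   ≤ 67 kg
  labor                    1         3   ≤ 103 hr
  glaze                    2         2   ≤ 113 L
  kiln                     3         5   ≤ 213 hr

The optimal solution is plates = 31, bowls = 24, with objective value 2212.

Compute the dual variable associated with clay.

Check each constraint at x*: clay 55/67 (slack 12); labor 103/103 (tight); glaze 110/113 (slack 3); kiln 213/213 (tight).
Since clay, glaze are not tight, their duals are 0.
Dual feasibility on the basic columns requires 1·y_labor + 3·y_kiln = 28, 3·y_labor + 5·y_kiln = 56.
Solving: y_labor = 7, y_kiln = 7.
Shadow price of clay = 0.

0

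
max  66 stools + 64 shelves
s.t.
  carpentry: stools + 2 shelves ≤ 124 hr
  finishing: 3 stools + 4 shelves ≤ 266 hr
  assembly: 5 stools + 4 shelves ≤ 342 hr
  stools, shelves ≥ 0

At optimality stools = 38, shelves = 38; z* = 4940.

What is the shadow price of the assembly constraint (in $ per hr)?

9

Check each constraint at x*: carpentry 114/124 (slack 10); finishing 266/266 (tight); assembly 342/342 (tight).
By complementary slackness, y = 0 for the non-binding constraint.
Dual feasibility on the basic columns requires 3·y_finishing + 5·y_assembly = 66, 4·y_finishing + 4·y_assembly = 64.
→ y_finishing = 7 and y_assembly = 9.
Shadow price of assembly = 9.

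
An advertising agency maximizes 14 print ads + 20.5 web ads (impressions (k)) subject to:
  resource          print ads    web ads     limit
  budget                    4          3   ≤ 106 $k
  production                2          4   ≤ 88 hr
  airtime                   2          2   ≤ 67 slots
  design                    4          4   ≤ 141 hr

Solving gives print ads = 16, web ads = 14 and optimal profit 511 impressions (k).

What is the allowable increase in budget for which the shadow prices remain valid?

17.5

Binding constraints: budget, production. The basis is B = [[4,3],[2,4]] with det 10.
Per unit increase in budget, x* moves by d = (0.4, -0.2).
The basis stays optimal until airtime becomes binding; allowable increase = 17.5 $k.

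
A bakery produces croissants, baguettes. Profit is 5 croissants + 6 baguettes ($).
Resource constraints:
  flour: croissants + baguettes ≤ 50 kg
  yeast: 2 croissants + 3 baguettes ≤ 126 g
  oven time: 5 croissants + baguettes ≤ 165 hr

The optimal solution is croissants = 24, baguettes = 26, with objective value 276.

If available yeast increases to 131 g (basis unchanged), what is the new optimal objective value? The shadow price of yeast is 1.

Δb = 5, so new z* = 276 + (1)·(5) = 276 + 5 = 281.

281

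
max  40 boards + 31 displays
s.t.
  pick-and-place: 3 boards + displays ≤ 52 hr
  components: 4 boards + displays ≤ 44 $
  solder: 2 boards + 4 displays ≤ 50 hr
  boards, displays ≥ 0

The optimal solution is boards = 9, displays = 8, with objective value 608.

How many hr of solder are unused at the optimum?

0

solder used = 2·9 + 4·8 = 50; slack = 50 − 50 = 0.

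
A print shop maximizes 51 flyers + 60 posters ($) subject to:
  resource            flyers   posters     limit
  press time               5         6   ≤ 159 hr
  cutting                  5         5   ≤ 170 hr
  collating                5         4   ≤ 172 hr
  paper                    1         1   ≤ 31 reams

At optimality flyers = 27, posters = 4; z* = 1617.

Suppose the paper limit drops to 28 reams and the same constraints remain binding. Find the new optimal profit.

At the optimum: press time uses 159 of 159 (binding); cutting uses 155 of 170 (slack = 15); collating uses 151 of 172 (slack = 21); paper uses 31 of 31 (binding).
By complementary slackness, y = 0 for the non-binding constraints.
The binding rows give the dual system: 5·y_press time + 1·y_paper = 51 and 6·y_press time + 1·y_paper = 60.
Solving: y_press time = 9, y_paper = 6.
Δz = y_paper·Δb = 6 × (-3) = -18, so new z* = 1617 − 18 = 1599.

1599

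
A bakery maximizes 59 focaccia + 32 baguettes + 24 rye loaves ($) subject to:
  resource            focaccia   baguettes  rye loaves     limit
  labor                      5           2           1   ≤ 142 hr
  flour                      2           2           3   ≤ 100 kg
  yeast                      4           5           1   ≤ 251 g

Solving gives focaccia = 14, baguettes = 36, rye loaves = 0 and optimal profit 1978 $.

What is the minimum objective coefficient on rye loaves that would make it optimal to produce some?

30

Binding: labor and flour. Non-binding: yeast (15 unused).
Slack constraints have shadow price 0 (complementary slackness).
The binding rows give the dual system: 5·y_labor + 2·y_flour = 59 and 2·y_labor + 2·y_flour = 32.
This yields shadow prices y_labor = 9, y_flour = 7.
rye loaves enters the basis when its profit ≥ yᵀa₃ = 9·1 + 7·3 = 30.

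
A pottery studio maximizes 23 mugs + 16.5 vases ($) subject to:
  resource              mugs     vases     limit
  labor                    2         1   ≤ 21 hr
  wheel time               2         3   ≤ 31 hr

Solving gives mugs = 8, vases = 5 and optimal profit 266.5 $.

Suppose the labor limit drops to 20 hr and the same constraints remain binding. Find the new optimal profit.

Both labor and wheel time are binding at x*.
The binding rows give the dual system: 2·y_labor + 2·y_wheel time = 23 and 1·y_labor + 3·y_wheel time = 16.5.
This yields shadow prices y_labor = 9, y_wheel time = 2.5.
Δz = y_labor·Δb = 9 × (-1) = -9, so new z* = 266.5 − 9 = 257.5.

257.5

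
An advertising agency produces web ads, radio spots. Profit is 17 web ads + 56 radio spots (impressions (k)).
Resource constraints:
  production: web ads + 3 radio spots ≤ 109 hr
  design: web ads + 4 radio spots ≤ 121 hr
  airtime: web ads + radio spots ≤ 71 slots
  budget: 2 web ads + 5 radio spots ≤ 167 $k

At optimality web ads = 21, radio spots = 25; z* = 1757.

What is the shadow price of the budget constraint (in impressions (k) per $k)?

Check each constraint at x*: production 96/109 (slack 13); design 121/121 (tight); airtime 46/71 (slack 25); budget 167/167 (tight).
By complementary slackness, y = 0 for the non-binding constraints.
From A_Bᵀ y = c: 1·y_design + 2·y_budget = 17; 4·y_design + 5·y_budget = 56.
This yields shadow prices y_design = 9, y_budget = 4.
Shadow price of budget = 4.

4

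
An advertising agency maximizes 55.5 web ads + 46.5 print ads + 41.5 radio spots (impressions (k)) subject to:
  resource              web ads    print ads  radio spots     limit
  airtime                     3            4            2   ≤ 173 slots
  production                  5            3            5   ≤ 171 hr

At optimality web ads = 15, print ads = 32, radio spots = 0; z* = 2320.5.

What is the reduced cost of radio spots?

Both airtime and production are binding at x*.
Dual feasibility on the basic columns requires 3·y_airtime + 5·y_production = 55.5, 4·y_airtime + 3·y_production = 46.5.
This yields shadow prices y_airtime = 6, y_production = 7.5.
Reduced cost of radio spots: c₃ − yᵀa₃ = 41.5 − (6·2 + 7.5·5) = 41.5 − 49.5 = -8.

-8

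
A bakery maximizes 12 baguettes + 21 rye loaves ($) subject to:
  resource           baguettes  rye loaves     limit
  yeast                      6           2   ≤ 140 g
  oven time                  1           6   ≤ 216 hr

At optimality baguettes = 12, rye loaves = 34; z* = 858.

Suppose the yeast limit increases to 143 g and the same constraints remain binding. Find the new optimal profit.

Both yeast and oven time are binding at x*.
Dual feasibility on the basic columns requires 6·y_yeast + 1·y_oven time = 12, 2·y_yeast + 6·y_oven time = 21.
Solving: y_yeast = 1.5, y_oven time = 3.
Δz = y_yeast·Δb = 1.5 × (3) = 4.5, so new z* = 858 + 4.5 = 862.5.

862.5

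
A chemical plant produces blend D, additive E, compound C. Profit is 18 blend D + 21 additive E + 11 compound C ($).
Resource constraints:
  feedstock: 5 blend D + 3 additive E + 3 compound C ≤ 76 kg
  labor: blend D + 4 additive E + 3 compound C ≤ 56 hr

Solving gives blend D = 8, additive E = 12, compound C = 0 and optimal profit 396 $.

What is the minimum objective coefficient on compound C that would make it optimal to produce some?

Both feedstock and labor are binding at x*.
From A_Bᵀ y = c: 5·y_feedstock + 1·y_labor = 18; 3·y_feedstock + 4·y_labor = 21.
This yields shadow prices y_feedstock = 3, y_labor = 3.
compound C enters the basis when its profit ≥ yᵀa₃ = 3·3 + 3·3 = 18.

18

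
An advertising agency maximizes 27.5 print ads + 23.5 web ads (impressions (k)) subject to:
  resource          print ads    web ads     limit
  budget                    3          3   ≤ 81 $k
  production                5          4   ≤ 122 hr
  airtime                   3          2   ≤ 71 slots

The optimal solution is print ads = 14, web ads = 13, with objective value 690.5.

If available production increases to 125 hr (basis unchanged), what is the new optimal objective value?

702.5

Binding: budget and production. Non-binding: airtime (3 unused).
By complementary slackness, y = 0 for the non-binding constraint.
From A_Bᵀ y = c: 3·y_budget + 5·y_production = 27.5; 3·y_budget + 4·y_production = 23.5.
This yields shadow prices y_budget = 2.5, y_production = 4.
Δz = y_production·Δb = 4 × (3) = 12, so new z* = 690.5 + 12 = 702.5.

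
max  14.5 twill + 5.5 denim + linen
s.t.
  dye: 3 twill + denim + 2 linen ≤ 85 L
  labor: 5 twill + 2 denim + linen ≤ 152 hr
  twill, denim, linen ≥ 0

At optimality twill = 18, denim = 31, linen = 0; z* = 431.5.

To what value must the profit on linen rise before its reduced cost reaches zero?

5

At the optimum: dye uses 85 of 85 (binding); labor uses 152 of 152 (binding).
The binding rows give the dual system: 3·y_dye + 5·y_labor = 14.5 and 1·y_dye + 2·y_labor = 5.5.
Solving: y_dye = 1.5, y_labor = 2.
linen enters the basis when its profit ≥ yᵀa₃ = 1.5·2 + 2·1 = 5.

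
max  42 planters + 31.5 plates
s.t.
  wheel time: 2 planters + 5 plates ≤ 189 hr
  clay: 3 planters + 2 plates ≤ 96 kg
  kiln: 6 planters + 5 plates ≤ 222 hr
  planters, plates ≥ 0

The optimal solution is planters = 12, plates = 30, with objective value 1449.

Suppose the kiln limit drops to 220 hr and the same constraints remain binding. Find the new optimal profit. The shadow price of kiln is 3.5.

1442

Δb = -2, so new z* = 1449 + (3.5)·(-2) = 1449 − 7 = 1442.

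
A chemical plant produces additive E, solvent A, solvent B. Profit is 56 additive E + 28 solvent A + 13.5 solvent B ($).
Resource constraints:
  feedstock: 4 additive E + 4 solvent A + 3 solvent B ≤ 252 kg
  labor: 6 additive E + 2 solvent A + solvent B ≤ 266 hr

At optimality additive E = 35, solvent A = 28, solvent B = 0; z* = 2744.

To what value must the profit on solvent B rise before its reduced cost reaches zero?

Check each constraint at x*: feedstock 252/252 (tight); labor 266/266 (tight).
The binding rows give the dual system: 4·y_feedstock + 6·y_labor = 56 and 4·y_feedstock + 2·y_labor = 28.
Solving: y_feedstock = 3.5, y_labor = 7.
solvent B enters the basis when its profit ≥ yᵀa₃ = 3.5·3 + 7·1 = 17.5.

17.5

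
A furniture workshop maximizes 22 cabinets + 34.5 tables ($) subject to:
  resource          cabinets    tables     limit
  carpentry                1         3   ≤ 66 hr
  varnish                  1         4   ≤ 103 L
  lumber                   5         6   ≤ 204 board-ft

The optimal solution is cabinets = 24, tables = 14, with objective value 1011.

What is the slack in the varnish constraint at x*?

varnish used = 1·24 + 4·14 = 80; slack = 103 − 80 = 23.

23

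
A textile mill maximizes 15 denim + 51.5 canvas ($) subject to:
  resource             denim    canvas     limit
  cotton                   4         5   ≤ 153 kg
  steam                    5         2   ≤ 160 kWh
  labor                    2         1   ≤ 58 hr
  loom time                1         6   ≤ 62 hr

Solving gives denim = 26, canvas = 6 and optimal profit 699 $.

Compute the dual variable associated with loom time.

8

Check each constraint at x*: cotton 134/153 (slack 19); steam 142/160 (slack 18); labor 58/58 (tight); loom time 62/62 (tight).
Since cotton, steam are not tight, their duals are 0.
From A_Bᵀ y = c: 2·y_labor + 1·y_loom time = 15; 1·y_labor + 6·y_loom time = 51.5.
Solving: y_labor = 3.5, y_loom time = 8.
Shadow price of loom time = 8.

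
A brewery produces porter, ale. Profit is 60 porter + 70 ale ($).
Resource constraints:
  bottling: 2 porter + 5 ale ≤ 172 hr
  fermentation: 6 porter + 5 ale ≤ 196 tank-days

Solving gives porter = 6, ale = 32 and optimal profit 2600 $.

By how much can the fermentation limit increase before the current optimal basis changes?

Binding constraints: bottling, fermentation. The basis is B = [[2,5],[6,5]] with det -20.
Per unit increase in fermentation, x* moves by d = (0.25, -0.1).
The basis stays optimal until ale reaches 0; allowable increase = 320 tank-days.

320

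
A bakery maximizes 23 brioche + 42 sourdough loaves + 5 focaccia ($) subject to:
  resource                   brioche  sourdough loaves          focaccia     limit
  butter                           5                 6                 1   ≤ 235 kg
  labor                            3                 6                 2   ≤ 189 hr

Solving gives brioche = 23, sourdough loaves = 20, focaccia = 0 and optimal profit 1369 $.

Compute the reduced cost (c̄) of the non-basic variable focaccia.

Check each constraint at x*: butter 235/235 (tight); labor 189/189 (tight).
From A_Bᵀ y = c: 5·y_butter + 3·y_labor = 23; 6·y_butter + 6·y_labor = 42.
This yields shadow prices y_butter = 1, y_labor = 6.
Reduced cost of focaccia: c₃ − yᵀa₃ = 5 − (1·1 + 6·2) = 5 − 13 = -8.

-8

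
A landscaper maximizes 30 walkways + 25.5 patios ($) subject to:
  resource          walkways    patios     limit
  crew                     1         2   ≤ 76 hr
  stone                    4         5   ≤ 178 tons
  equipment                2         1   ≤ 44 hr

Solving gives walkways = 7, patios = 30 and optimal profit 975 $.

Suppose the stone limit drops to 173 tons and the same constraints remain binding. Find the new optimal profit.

At the optimum: crew uses 67 of 76 (slack = 9); stone uses 178 of 178 (binding); equipment uses 44 of 44 (binding).
By complementary slackness, y = 0 for the non-binding constraint.
The binding rows give the dual system: 4·y_stone + 2·y_equipment = 30 and 5·y_stone + 1·y_equipment = 25.5.
Solving: y_stone = 3.5, y_equipment = 8.
Δz = y_stone·Δb = 3.5 × (-5) = -17.5, so new z* = 975 − 17.5 = 957.5.

957.5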